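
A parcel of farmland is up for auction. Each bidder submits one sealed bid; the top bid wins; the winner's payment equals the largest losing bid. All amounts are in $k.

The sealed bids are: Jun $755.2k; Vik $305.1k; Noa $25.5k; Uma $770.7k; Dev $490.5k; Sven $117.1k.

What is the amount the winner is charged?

Highest bid: Uma at $770.7k, so Uma wins.
Second-highest bid: Jun at $755.2k — that is the price the winner pays.

$755.2k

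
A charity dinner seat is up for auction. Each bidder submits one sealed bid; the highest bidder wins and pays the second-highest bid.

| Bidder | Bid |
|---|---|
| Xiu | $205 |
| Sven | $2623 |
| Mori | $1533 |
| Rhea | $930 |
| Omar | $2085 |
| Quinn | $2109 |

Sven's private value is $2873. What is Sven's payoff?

$764

Highest bid: Sven at $2623, so Sven wins.
Second-highest bid: Quinn at $2109 — that is the price the winner pays.
Sven's payoff = value − price = $2873 − $2109 = $764.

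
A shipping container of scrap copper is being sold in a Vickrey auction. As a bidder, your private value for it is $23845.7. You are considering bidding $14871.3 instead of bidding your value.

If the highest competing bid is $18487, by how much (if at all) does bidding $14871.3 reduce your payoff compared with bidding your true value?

$5358.7

Bidding your value $23845.7: you win (since $23845.7 > $18487) and pay $18487. Payoff $5358.7.
Bidding $14871.3: you lose. Payoff $0.
The competing bid $18487 lies between your shaded bid and your value, so underbidding forfeits an item you could have won at a profitable price.
Loss from deviating = $5358.7 − ($0) = $5358.7.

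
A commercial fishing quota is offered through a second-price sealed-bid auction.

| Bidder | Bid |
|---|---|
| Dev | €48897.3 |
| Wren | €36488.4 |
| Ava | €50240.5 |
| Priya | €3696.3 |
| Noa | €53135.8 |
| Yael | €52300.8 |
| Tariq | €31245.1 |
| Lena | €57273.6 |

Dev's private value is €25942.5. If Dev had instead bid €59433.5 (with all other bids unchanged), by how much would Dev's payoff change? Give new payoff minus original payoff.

The highest bid among the other bidders is €57273.6; Dev's bid doesn't change that.
Original bid €48897.3: Dev is not highest (top rival bid is €57273.6); payoff €0.
Alternative bid €59433.5: Dev is highest, pays the top rival bid €57273.6; payoff €25942.5 − €57273.6 = −€31331.1.
Change in payoff = −€31331.1 − (€0) = −€31331.1.

−€31331.1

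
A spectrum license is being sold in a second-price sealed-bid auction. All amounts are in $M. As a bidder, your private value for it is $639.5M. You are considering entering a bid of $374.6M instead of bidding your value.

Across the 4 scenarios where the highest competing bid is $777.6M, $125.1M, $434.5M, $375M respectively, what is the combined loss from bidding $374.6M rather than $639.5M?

The deviation costs you only when the competing bid falls strictly between $374.6M and $639.5M; elsewhere both bids give the same outcome.
$777.6M: outcomes coincide → loss $0M.
$125.1M: outcomes coincide → loss $0M.
$434.5M: truthful payoff $205M, deviation payoff $0M → loss $205M.
$375M: truthful payoff $264.5M, deviation payoff $0M → loss $264.5M.
Total loss = $205M + $264.5M = $469.5M.
Truthful bidding weakly dominates here: raising your bid can only win items priced above your value, and lowering it can only forfeit items priced below.

$469.5M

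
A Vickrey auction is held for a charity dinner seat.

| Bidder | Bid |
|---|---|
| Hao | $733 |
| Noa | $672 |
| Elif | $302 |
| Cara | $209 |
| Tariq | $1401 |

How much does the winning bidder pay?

$733

Highest bid: Tariq at $1401, so Tariq wins.
Second-highest bid: Hao at $733 — that is the price the winner pays.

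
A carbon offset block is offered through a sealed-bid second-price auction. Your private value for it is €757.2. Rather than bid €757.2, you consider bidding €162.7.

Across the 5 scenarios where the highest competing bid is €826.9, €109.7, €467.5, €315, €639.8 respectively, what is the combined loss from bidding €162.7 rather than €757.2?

The deviation costs you only when the competing bid falls strictly between €162.7 and €757.2; elsewhere both bids give the same outcome.
€826.9: outcomes coincide → loss €0.
€109.7: outcomes coincide → loss €0.
€467.5: truthful payoff €289.7, deviation payoff €0 → loss €289.7.
€315: truthful payoff €442.2, deviation payoff €0 → loss €442.2.
€639.8: truthful payoff €117.4, deviation payoff €0 → loss €117.4.
Total loss = €289.7 + €442.2 + €117.4 = €849.3.

€849.3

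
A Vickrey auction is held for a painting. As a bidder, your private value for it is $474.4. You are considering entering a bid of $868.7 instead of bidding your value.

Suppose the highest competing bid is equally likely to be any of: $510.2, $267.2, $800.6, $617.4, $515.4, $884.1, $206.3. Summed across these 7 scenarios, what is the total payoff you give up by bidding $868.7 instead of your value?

The deviation costs you only when the competing bid falls strictly between $474.4 and $868.7; elsewhere both bids give the same outcome.
$510.2: truthful payoff $0, deviation payoff −$35.8 → loss $35.8.
$267.2: outcomes coincide → loss $0.
$800.6: truthful payoff $0, deviation payoff −$326.2 → loss $326.2.
$617.4: truthful payoff $0, deviation payoff −$143 → loss $143.
$515.4: truthful payoff $0, deviation payoff −$41 → loss $41.
$884.1: outcomes coincide → loss $0.
$206.3: outcomes coincide → loss $0.
Total loss = $35.8 + $326.2 + $143 + $41 = $546.

$546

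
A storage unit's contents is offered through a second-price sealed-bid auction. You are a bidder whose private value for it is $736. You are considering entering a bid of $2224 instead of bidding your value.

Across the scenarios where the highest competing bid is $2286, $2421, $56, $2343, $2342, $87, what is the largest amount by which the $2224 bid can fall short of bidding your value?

$2286: same outcome either way → loss $0.
$2421: same outcome either way → loss $0.
$56: same outcome either way → loss $0.
$2343: same outcome either way → loss $0.
$2342: same outcome either way → loss $0.
$87: same outcome either way → loss $0.
Maximum loss: $0.

$0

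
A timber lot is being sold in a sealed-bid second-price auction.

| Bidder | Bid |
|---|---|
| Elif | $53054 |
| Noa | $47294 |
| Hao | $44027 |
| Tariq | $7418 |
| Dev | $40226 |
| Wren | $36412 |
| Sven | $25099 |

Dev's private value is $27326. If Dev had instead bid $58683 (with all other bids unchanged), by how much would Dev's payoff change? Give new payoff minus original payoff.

−$25728

The highest bid among the other bidders is $53054; Dev's bid doesn't change that.
Original bid $40226: Dev is not highest (top rival bid is $53054); payoff $0.
Alternative bid $58683: Dev is highest, pays the top rival bid $53054; payoff $27326 − $53054 = −$25728.
Change in payoff = −$25728 − ($0) = −$25728.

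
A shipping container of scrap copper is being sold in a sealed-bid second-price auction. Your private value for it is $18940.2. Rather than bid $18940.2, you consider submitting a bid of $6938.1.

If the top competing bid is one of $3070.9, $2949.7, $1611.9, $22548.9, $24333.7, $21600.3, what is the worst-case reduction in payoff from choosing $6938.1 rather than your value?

$3070.9: same outcome either way → loss $0.
$2949.7: same outcome either way → loss $0.
$1611.9: same outcome either way → loss $0.
$22548.9: same outcome either way → loss $0.
$24333.7: same outcome either way → loss $0.
$21600.3: same outcome either way → loss $0.
Maximum loss: $0.

$0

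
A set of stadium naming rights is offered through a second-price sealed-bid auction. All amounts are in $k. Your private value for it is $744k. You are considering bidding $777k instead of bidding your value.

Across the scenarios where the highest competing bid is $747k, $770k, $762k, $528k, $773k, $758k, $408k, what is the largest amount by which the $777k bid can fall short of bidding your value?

$747k: truthful gives $0k, deviation gives −$3k → loss $3k.
$770k: truthful gives $0k, deviation gives −$26k → loss $26k.
$762k: truthful gives $0k, deviation gives −$18k → loss $18k.
$528k: same outcome either way → loss $0k.
$773k: truthful gives $0k, deviation gives −$29k → loss $29k.
$758k: truthful gives $0k, deviation gives −$14k → loss $14k.
$408k: same outcome either way → loss $0k.
Maximum loss: $29k.

$29k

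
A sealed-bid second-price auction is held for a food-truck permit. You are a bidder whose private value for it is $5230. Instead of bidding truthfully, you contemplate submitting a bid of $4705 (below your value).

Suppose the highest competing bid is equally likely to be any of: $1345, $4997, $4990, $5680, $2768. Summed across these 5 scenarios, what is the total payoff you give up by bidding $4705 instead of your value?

$473

The deviation costs you only when the competing bid falls strictly between $4705 and $5230; elsewhere both bids give the same outcome.
$1345: outcomes coincide → loss $0.
$4997: truthful payoff $233, deviation payoff $0 → loss $233.
$4990: truthful payoff $240, deviation payoff $0 → loss $240.
$5680: outcomes coincide → loss $0.
$2768: outcomes coincide → loss $0.
Total loss = $233 + $240 = $473.
Truthful bidding weakly dominates here: raising your bid can only win items priced above your value, and lowering it can only forfeit items priced below.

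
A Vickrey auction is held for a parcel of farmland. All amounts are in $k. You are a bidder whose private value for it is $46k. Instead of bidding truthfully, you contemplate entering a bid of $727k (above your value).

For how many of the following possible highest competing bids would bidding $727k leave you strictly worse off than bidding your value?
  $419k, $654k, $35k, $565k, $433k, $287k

5

The deviation hurts exactly when the highest competing bid lies strictly between $46k and $727k — overbidding then wins at a price above your value.
$419k: inside the interval → strictly worse (loss $373k).
$654k: inside the interval → strictly worse (loss $608k).
$35k: below both → same outcome either way.
$565k: inside the interval → strictly worse (loss $519k).
$433k: inside the interval → strictly worse (loss $387k).
$287k: inside the interval → strictly worse (loss $241k).
Count: 5.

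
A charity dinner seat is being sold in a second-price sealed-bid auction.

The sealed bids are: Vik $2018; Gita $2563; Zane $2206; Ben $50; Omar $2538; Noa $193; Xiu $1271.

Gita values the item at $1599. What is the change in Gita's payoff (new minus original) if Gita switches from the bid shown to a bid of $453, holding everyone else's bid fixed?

$939

The highest bid among the other bidders is $2538; Gita's bid doesn't change that.
Original bid $2563: Gita is highest, pays the top rival bid $2538; payoff $1599 − $2538 = −$939.
Alternative bid $453: Gita is not highest (top rival bid is $2538); payoff $0.
Change in payoff = $0 − (−$939) = $939.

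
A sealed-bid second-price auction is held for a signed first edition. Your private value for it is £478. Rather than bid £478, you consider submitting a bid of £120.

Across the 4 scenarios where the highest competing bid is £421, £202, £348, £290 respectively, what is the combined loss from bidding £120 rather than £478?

£651

The deviation costs you only when the competing bid falls strictly between £120 and £478; elsewhere both bids give the same outcome.
£421: truthful payoff £57, deviation payoff £0 → loss £57.
£202: truthful payoff £276, deviation payoff £0 → loss £276.
£348: truthful payoff £130, deviation payoff £0 → loss £130.
£290: truthful payoff £188, deviation payoff £0 → loss £188.
Total loss = £57 + £276 + £130 + £188 = £651.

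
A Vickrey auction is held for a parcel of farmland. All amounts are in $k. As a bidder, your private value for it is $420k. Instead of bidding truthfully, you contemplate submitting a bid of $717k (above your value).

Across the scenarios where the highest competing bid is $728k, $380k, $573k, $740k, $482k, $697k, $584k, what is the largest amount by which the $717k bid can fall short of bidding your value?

$277k

$728k: same outcome either way → loss $0k.
$380k: same outcome either way → loss $0k.
$573k: truthful gives $0k, deviation gives −$153k → loss $153k.
$740k: same outcome either way → loss $0k.
$482k: truthful gives $0k, deviation gives −$62k → loss $62k.
$697k: truthful gives $0k, deviation gives −$277k → loss $277k.
$584k: truthful gives $0k, deviation gives −$164k → loss $164k.
Maximum loss: $277k.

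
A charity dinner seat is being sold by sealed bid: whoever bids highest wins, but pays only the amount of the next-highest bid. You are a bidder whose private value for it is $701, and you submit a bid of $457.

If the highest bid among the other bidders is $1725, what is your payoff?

Your bid $457 is below the highest competing bid $1725, so you lose.
A losing bidder pays nothing and receives nothing: payoff = $0.

$0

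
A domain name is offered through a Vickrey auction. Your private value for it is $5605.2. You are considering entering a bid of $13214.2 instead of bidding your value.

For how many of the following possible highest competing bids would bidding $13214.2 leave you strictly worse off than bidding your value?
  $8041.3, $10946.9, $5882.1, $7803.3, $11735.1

5

The deviation hurts exactly when the highest competing bid lies strictly between $5605.2 and $13214.2 — overbidding then wins at a price above your value.
$8041.3: inside the interval → strictly worse (loss $2436.1).
$10946.9: inside the interval → strictly worse (loss $5341.7).
$5882.1: inside the interval → strictly worse (loss $276.9).
$7803.3: inside the interval → strictly worse (loss $2198.1).
$11735.1: inside the interval → strictly worse (loss $6129.9).
Count: 5.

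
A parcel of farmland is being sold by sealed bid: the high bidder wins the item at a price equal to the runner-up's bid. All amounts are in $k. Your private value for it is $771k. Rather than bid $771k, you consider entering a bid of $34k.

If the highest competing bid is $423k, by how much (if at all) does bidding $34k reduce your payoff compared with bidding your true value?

$348k

Bidding your value $771k: you win (since $771k > $423k) and pay $423k. Payoff $348k.
Bidding $34k: you lose. Payoff $0k.
The competing bid $423k lies between your shaded bid and your value, so underbidding forfeits an item you could have won at a profitable price.
Loss from deviating = $348k − ($0k) = $348k.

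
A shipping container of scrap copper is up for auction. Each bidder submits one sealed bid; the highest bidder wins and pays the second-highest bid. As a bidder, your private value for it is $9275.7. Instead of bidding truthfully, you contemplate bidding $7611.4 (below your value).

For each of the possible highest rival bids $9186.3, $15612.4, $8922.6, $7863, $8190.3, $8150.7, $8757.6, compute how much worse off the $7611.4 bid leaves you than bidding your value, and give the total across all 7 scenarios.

$4583.7

The deviation costs you only when the competing bid falls strictly between $7611.4 and $9275.7; elsewhere both bids give the same outcome.
$9186.3: truthful payoff $89.4, deviation payoff $0 → loss $89.4.
$15612.4: outcomes coincide → loss $0.
$8922.6: truthful payoff $353.1, deviation payoff $0 → loss $353.1.
$7863: truthful payoff $1412.7, deviation payoff $0 → loss $1412.7.
$8190.3: truthful payoff $1085.4, deviation payoff $0 → loss $1085.4.
$8150.7: truthful payoff $1125, deviation payoff $0 → loss $1125.
$8757.6: truthful payoff $518.1, deviation payoff $0 → loss $518.1.
Total loss = $89.4 + $353.1 + $1412.7 + $1085.4 + $1125 + $518.1 = $4583.7.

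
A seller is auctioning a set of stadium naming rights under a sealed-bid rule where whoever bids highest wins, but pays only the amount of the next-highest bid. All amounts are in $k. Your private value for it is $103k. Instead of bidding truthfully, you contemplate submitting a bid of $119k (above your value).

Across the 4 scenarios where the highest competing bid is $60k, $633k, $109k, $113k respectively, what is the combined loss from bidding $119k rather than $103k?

$16k

The deviation costs you only when the competing bid falls strictly between $103k and $119k; elsewhere both bids give the same outcome.
$60k: outcomes coincide → loss $0k.
$633k: outcomes coincide → loss $0k.
$109k: truthful payoff $0k, deviation payoff −$6k → loss $6k.
$113k: truthful payoff $0k, deviation payoff −$10k → loss $10k.
Total loss = $6k + $10k = $16k.
In a second-price auction your bid sets only whether you win, not what you pay, so bidding your true value is weakly dominant.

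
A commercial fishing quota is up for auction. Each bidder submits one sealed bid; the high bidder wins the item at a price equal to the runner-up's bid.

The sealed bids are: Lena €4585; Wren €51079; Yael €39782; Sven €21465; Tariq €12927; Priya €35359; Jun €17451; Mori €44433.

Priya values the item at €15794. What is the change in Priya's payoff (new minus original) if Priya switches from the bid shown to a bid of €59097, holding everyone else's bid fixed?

−€35285

The highest bid among the other bidders is €51079; Priya's bid doesn't change that.
Original bid €35359: Priya is not highest (top rival bid is €51079); payoff €0.
Alternative bid €59097: Priya is highest, pays the top rival bid €51079; payoff €15794 − €51079 = −€35285.
Change in payoff = −€35285 − (€0) = −€35285.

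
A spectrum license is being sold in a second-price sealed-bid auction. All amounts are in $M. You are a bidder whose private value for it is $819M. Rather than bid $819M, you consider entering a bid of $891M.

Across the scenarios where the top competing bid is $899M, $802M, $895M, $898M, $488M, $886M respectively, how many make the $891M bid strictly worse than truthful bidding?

1

The deviation hurts exactly when the highest competing bid lies strictly between $819M and $891M — overbidding then wins at a price above your value.
$899M: above both → same outcome either way.
$802M: below both → same outcome either way.
$895M: above both → same outcome either way.
$898M: above both → same outcome either way.
$488M: below both → same outcome either way.
$886M: inside the interval → strictly worse (loss $67M).
Count: 1.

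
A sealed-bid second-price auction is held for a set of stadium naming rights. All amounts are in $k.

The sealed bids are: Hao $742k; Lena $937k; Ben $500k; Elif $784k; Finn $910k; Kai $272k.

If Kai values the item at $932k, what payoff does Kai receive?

Highest bid: Lena at $937k, so Lena wins.
Second-highest bid: Finn at $910k — that is the price the winner pays.
Kai did not win, so Kai pays nothing and receives nothing: payoff $0k.

$0k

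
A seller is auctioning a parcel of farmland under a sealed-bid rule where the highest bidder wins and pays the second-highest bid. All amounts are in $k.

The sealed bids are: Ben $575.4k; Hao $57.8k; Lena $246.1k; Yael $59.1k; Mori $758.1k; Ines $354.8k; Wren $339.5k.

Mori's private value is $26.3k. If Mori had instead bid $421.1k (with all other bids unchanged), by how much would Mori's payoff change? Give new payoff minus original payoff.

The highest bid among the other bidders is $575.4k; Mori's bid doesn't change that.
Original bid $758.1k: Mori is highest, pays the top rival bid $575.4k; payoff $26.3k − $575.4k = −$549.1k.
Alternative bid $421.1k: Mori is not highest (top rival bid is $575.4k); payoff $0k.
Change in payoff = $0k − (−$549.1k) = $549.1k.

$549.1k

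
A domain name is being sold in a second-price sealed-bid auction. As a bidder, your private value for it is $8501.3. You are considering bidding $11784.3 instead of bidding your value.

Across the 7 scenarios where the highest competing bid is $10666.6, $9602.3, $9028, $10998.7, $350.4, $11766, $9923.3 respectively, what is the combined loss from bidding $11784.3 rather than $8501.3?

$10977.1

The deviation costs you only when the competing bid falls strictly between $8501.3 and $11784.3; elsewhere both bids give the same outcome.
$10666.6: truthful payoff $0, deviation payoff −$2165.3 → loss $2165.3.
$9602.3: truthful payoff $0, deviation payoff −$1101 → loss $1101.
$9028: truthful payoff $0, deviation payoff −$526.7 → loss $526.7.
$10998.7: truthful payoff $0, deviation payoff −$2497.4 → loss $2497.4.
$350.4: outcomes coincide → loss $0.
$11766: truthful payoff $0, deviation payoff −$3264.7 → loss $3264.7.
$9923.3: truthful payoff $0, deviation payoff −$1422 → loss $1422.
Total loss = $2165.3 + $1101 + $526.7 + $2497.4 + $3264.7 + $1422 = $10977.1.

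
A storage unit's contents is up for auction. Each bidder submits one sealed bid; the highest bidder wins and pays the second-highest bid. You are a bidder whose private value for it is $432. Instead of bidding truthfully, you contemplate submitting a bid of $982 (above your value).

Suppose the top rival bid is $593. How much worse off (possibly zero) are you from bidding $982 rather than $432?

$161

Bidding your value $432: you lose (since $432 < $593). Payoff $0.
Bidding $982: you win and pay $593. Payoff $432 − $593 = −$161.
The competing bid $593 lies between your value and your inflated bid, so overbidding wins an item priced above your value.
Loss from deviating = $0 − (−$161) = $161.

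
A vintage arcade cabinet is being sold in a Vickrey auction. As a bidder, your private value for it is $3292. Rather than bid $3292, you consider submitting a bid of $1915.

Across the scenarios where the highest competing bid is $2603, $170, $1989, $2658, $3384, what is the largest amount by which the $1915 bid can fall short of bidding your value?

$2603: truthful gives $689, deviation gives $0 → loss $689.
$170: same outcome either way → loss $0.
$1989: truthful gives $1303, deviation gives $0 → loss $1303.
$2658: truthful gives $634, deviation gives $0 → loss $634.
$3384: same outcome either way → loss $0.
Maximum loss: $1303.

$1303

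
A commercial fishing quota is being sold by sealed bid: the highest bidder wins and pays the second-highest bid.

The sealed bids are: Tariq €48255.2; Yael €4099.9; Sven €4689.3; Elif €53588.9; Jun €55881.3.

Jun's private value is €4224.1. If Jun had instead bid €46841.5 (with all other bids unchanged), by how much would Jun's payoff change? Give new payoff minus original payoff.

The highest bid among the other bidders is €53588.9; Jun's bid doesn't change that.
Original bid €55881.3: Jun is highest, pays the top rival bid €53588.9; payoff €4224.1 − €53588.9 = −€49364.8.
Alternative bid €46841.5: Jun is not highest (top rival bid is €53588.9); payoff €0.
Change in payoff = €0 − (−€49364.8) = €49364.8.

€49364.8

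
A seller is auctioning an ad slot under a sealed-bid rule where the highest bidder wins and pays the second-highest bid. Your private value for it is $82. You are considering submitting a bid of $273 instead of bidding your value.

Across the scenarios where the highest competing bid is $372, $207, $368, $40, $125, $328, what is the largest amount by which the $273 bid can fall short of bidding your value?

$372: same outcome either way → loss $0.
$207: truthful gives $0, deviation gives −$125 → loss $125.
$368: same outcome either way → loss $0.
$40: same outcome either way → loss $0.
$125: truthful gives $0, deviation gives −$43 → loss $43.
$328: same outcome either way → loss $0.
Maximum loss: $125.

$125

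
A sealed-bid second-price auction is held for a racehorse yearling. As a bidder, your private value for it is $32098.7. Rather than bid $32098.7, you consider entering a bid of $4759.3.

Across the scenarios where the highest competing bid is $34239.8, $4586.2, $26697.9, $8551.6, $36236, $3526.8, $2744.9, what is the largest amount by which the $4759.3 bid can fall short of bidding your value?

$34239.8: same outcome either way → loss $0.
$4586.2: same outcome either way → loss $0.
$26697.9: truthful gives $5400.8, deviation gives $0 → loss $5400.8.
$8551.6: truthful gives $23547.1, deviation gives $0 → loss $23547.1.
$36236: same outcome either way → loss $0.
$3526.8: same outcome either way → loss $0.
$2744.9: same outcome either way → loss $0.
Maximum loss: $23547.1.

$23547.1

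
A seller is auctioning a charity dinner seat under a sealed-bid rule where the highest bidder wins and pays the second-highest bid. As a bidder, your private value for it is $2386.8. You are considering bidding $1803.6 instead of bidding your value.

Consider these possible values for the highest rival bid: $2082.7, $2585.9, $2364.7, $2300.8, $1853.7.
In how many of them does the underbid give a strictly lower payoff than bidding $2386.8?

4

The deviation hurts exactly when the highest competing bid lies strictly between $1803.6 and $2386.8 — underbidding then forfeits a profitable win.
$2082.7: inside the interval → strictly worse (loss $304.1).
$2585.9: above both → same outcome either way.
$2364.7: inside the interval → strictly worse (loss $22.1).
$2300.8: inside the interval → strictly worse (loss $86).
$1853.7: inside the interval → strictly worse (loss $533.1).
Count: 4.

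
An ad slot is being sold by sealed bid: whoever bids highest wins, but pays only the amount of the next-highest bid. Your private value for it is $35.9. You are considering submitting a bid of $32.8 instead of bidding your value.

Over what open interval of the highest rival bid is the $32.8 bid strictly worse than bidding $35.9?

If the competing bid is below $32.8, both bids win at the same price — no difference.
If it is above $35.9, both bids lose — no difference.
If it lies strictly between $32.8 and $35.9, bidding your value wins at a price below your value (positive payoff) while bidding $32.8 loses (payoff 0).
So the deviation strictly hurts on the open interval ($32.8, $35.9).

($32.8, $35.9)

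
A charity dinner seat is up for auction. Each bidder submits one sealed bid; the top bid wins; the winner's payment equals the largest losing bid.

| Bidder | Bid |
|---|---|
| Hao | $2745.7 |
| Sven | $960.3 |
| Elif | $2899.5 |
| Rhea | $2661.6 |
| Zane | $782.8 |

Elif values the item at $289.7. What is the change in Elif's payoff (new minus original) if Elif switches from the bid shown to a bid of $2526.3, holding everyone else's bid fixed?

The highest bid among the other bidders is $2745.7; Elif's bid doesn't change that.
Original bid $2899.5: Elif is highest, pays the top rival bid $2745.7; payoff $289.7 − $2745.7 = −$2456.
Alternative bid $2526.3: Elif is not highest (top rival bid is $2745.7); payoff $0.
Change in payoff = $0 − (−$2456) = $2456.

$2456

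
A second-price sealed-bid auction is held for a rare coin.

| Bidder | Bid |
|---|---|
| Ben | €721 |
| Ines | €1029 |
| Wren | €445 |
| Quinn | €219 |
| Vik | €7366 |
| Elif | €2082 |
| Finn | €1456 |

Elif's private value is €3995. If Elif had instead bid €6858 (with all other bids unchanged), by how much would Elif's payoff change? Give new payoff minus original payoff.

The highest bid among the other bidders is €7366; Elif's bid doesn't change that.
Original bid €2082: Elif is not highest (top rival bid is €7366); payoff €0.
Alternative bid €6858: Elif is not highest (top rival bid is €7366); payoff €0.
Change in payoff = €0 − (€0) = €0.

€0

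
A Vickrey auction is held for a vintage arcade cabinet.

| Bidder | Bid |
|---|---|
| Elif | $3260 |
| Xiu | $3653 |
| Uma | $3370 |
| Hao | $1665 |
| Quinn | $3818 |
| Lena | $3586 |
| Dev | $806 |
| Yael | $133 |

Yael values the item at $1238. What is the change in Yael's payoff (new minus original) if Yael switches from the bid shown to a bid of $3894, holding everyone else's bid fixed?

−$2580

The highest bid among the other bidders is $3818; Yael's bid doesn't change that.
Original bid $133: Yael is not highest (top rival bid is $3818); payoff $0.
Alternative bid $3894: Yael is highest, pays the top rival bid $3818; payoff $1238 − $3818 = −$2580.
Change in payoff = −$2580 − ($0) = −$2580.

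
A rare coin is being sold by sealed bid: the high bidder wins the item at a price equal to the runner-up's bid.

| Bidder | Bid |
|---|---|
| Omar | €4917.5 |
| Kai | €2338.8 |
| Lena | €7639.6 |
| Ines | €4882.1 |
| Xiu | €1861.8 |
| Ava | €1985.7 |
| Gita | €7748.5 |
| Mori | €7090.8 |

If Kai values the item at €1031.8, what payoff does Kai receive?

€0

Highest bid: Gita at €7748.5, so Gita wins.
Second-highest bid: Lena at €7639.6 — that is the price the winner pays.
Kai did not win, so Kai pays nothing and receives nothing: payoff €0.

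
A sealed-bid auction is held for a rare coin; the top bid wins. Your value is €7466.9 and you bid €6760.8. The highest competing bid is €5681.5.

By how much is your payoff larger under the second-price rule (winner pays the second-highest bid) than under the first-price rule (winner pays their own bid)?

You have the highest bid, so you win under either rule.
Second-price: pay €5681.5 → payoff €1785.4.
First-price: pay your own bid €6760.8 → payoff €706.1.
Difference = €1785.4 − (€706.1) = €1079.3.

€1079.3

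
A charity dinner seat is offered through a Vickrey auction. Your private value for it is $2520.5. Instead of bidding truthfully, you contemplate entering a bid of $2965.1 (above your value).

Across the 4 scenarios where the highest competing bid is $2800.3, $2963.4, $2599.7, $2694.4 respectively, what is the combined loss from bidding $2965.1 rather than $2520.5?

The deviation costs you only when the competing bid falls strictly between $2520.5 and $2965.1; elsewhere both bids give the same outcome.
$2800.3: truthful payoff $0, deviation payoff −$279.8 → loss $279.8.
$2963.4: truthful payoff $0, deviation payoff −$442.9 → loss $442.9.
$2599.7: truthful payoff $0, deviation payoff −$79.2 → loss $79.2.
$2694.4: truthful payoff $0, deviation payoff −$173.9 → loss $173.9.
Total loss = $279.8 + $442.9 + $79.2 + $173.9 = $975.8.

$975.8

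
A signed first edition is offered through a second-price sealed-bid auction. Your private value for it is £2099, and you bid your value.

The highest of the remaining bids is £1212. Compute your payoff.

Your bid £2099 exceeds the highest competing bid £1212, so you win.
In a second-price auction the winner pays the second-highest bid, £1212.
Payoff = value − price = £2099 − £1212 = £887.

£887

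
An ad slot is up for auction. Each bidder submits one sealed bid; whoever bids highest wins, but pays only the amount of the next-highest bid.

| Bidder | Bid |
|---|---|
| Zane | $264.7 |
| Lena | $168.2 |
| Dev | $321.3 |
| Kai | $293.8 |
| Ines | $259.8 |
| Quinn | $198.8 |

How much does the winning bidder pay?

$293.8

Highest bid: Dev at $321.3, so Dev wins.
Second-highest bid: Kai at $293.8 — that is the price the winner pays.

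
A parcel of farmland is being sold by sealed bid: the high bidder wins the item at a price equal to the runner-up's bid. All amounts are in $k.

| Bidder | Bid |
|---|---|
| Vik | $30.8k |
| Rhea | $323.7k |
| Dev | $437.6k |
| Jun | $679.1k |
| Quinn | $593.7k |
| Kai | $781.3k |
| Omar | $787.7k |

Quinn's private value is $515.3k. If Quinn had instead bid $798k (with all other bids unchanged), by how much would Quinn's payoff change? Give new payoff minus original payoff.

−$272.4k

The highest bid among the other bidders is $787.7k; Quinn's bid doesn't change that.
Original bid $593.7k: Quinn is not highest (top rival bid is $787.7k); payoff $0k.
Alternative bid $798k: Quinn is highest, pays the top rival bid $787.7k; payoff $515.3k − $787.7k = −$272.4k.
Change in payoff = −$272.4k − ($0k) = −$272.4k.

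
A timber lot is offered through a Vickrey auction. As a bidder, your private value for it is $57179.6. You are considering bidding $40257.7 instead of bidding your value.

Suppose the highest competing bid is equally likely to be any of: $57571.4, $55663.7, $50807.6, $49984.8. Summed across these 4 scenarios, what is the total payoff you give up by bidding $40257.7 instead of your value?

The deviation costs you only when the competing bid falls strictly between $40257.7 and $57179.6; elsewhere both bids give the same outcome.
$57571.4: outcomes coincide → loss $0.
$55663.7: truthful payoff $1515.9, deviation payoff $0 → loss $1515.9.
$50807.6: truthful payoff $6372, deviation payoff $0 → loss $6372.
$49984.8: truthful payoff $7194.8, deviation payoff $0 → loss $7194.8.
Total loss = $1515.9 + $6372 + $7194.8 = $15082.7.
Because the price is fixed by the runner-up's bid, deviating from your value can only change a good outcome into a bad one — never the reverse.

$15082.7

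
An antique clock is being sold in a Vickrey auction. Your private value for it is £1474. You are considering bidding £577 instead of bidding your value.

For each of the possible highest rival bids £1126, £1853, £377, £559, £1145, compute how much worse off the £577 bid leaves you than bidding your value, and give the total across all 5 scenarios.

The deviation costs you only when the competing bid falls strictly between £577 and £1474; elsewhere both bids give the same outcome.
£1126: truthful payoff £348, deviation payoff £0 → loss £348.
£1853: outcomes coincide → loss £0.
£377: outcomes coincide → loss £0.
£559: outcomes coincide → loss £0.
£1145: truthful payoff £329, deviation payoff £0 → loss £329.
Total loss = £348 + £329 = £677.

£677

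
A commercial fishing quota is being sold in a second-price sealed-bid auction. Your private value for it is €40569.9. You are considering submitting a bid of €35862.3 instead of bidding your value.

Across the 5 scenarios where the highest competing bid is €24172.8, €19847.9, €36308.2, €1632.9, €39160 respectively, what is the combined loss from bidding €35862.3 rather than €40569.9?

The deviation costs you only when the competing bid falls strictly between €35862.3 and €40569.9; elsewhere both bids give the same outcome.
€24172.8: outcomes coincide → loss €0.
€19847.9: outcomes coincide → loss €0.
€36308.2: truthful payoff €4261.7, deviation payoff €0 → loss €4261.7.
€1632.9: outcomes coincide → loss €0.
€39160: truthful payoff €1409.9, deviation payoff €0 → loss €1409.9.
Total loss = €4261.7 + €1409.9 = €5671.6.
Truthful bidding weakly dominates here: raising your bid can only win items priced above your value, and lowering it can only forfeit items priced below.

€5671.6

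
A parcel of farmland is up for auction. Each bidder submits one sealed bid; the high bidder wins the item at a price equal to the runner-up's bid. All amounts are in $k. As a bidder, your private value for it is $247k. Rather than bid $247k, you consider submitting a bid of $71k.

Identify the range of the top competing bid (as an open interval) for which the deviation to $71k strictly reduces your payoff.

($71k, $247k)

If the competing bid is below $71k, both bids win at the same price — no difference.
If it is above $247k, both bids lose — no difference.
If it lies strictly between $71k and $247k, bidding your value wins at a price below your value (positive payoff) while bidding $71k loses (payoff 0).
So the deviation strictly hurts on the open interval ($71k, $247k).
Truthful bidding weakly dominates here: raising your bid can only win items priced above your value, and lowering it can only forfeit items priced below.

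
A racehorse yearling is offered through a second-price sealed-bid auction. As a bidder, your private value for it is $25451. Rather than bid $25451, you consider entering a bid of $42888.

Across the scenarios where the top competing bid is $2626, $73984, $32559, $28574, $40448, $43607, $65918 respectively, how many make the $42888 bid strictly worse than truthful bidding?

3

The deviation hurts exactly when the highest competing bid lies strictly between $25451 and $42888 — overbidding then wins at a price above your value.
$2626: below both → same outcome either way.
$73984: above both → same outcome either way.
$32559: inside the interval → strictly worse (loss $7108).
$28574: inside the interval → strictly worse (loss $3123).
$40448: inside the interval → strictly worse (loss $14997).
$43607: above both → same outcome either way.
$65918: above both → same outcome either way.
Count: 3.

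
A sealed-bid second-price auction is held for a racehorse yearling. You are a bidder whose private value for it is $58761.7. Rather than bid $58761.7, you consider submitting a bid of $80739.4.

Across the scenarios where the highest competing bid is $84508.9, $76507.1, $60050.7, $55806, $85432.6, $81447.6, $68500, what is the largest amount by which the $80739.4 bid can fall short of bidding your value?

$84508.9: same outcome either way → loss $0.
$76507.1: truthful gives $0, deviation gives −$17745.4 → loss $17745.4.
$60050.7: truthful gives $0, deviation gives −$1289 → loss $1289.
$55806: same outcome either way → loss $0.
$85432.6: same outcome either way → loss $0.
$81447.6: same outcome either way → loss $0.
$68500: truthful gives $0, deviation gives −$9738.3 → loss $9738.3.
Maximum loss: $17745.4.

$17745.4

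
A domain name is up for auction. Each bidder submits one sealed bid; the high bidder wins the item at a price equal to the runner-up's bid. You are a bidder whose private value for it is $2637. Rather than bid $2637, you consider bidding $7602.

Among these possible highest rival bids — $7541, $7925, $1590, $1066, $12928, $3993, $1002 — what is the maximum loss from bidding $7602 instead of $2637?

$4904

$7541: truthful gives $0, deviation gives −$4904 → loss $4904.
$7925: same outcome either way → loss $0.
$1590: same outcome either way → loss $0.
$1066: same outcome either way → loss $0.
$12928: same outcome either way → loss $0.
$3993: truthful gives $0, deviation gives −$1356 → loss $1356.
$1002: same outcome either way → loss $0.
Maximum loss: $4904.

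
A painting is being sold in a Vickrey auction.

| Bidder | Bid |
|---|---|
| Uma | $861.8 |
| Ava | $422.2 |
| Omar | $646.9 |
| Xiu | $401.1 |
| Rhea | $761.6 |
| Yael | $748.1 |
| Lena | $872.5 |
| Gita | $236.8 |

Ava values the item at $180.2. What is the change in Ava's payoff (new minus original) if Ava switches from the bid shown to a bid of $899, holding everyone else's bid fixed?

−$692.3

The highest bid among the other bidders is $872.5; Ava's bid doesn't change that.
Original bid $422.2: Ava is not highest (top rival bid is $872.5); payoff $0.
Alternative bid $899: Ava is highest, pays the top rival bid $872.5; payoff $180.2 − $872.5 = −$692.3.
Change in payoff = −$692.3 − ($0) = −$692.3.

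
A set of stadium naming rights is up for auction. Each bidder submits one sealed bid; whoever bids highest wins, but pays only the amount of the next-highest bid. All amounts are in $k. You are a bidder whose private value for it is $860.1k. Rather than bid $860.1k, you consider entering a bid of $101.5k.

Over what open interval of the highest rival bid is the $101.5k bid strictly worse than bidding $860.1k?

($101.5k, $860.1k)

If the competing bid is below $101.5k, both bids win at the same price — no difference.
If it is above $860.1k, both bids lose — no difference.
If it lies strictly between $101.5k and $860.1k, bidding your value wins at a price below your value (positive payoff) while bidding $101.5k loses (payoff 0).
So the deviation strictly hurts on the open interval ($101.5k, $860.1k).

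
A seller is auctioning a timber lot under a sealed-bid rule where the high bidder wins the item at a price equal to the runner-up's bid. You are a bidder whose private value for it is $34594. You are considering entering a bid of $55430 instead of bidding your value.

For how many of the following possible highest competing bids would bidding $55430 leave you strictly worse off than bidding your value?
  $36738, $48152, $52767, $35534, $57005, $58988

The deviation hurts exactly when the highest competing bid lies strictly between $34594 and $55430 — overbidding then wins at a price above your value.
$36738: inside the interval → strictly worse (loss $2144).
$48152: inside the interval → strictly worse (loss $13558).
$52767: inside the interval → strictly worse (loss $18173).
$35534: inside the interval → strictly worse (loss $940).
$57005: above both → same outcome either way.
$58988: above both → same outcome either way.
Count: 4.

4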